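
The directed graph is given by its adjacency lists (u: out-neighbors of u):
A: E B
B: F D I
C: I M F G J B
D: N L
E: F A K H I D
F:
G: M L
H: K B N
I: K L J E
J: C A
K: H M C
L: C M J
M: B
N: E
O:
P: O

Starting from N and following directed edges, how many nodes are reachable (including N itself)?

14

BFS from N visits: N, E, F, A, K, H, I, D, B, M, C, L, J, G
Reachable nodes: 14 of 16 total.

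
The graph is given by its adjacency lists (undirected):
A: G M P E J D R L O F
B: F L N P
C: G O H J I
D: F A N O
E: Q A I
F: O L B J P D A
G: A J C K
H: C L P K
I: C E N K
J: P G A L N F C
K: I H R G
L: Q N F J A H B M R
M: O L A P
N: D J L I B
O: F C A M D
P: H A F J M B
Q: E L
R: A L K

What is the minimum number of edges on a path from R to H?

2

Level 0: R
Level 1: A, K, L
Level 2: B, D, E, F, G, H, I, J, M, N, O, P, Q
Level 3: C
H first appears at level 2.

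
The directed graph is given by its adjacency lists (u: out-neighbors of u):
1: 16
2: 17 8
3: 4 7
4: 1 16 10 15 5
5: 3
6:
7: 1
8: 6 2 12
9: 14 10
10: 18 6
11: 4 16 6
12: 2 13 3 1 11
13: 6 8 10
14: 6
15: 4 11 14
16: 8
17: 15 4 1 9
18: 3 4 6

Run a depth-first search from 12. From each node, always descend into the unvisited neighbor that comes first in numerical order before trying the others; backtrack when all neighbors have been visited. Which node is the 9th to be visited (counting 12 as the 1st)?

3

Visit 12
12 → 1
1 → 16
16 → 8
8 → 2
2 → 17
17 → 4
4 → 5
5 → 3
3 → 7
4 → 10
10 → 6
10 → 18
4 → 15
15 → 11
15 → 14
17 → 9
12 → 13

Visit order: 12, 1, 16, 8, 2, 17, 4, 5, 3, 7, 10, 6, 18, 15, 11, 14, 9, 13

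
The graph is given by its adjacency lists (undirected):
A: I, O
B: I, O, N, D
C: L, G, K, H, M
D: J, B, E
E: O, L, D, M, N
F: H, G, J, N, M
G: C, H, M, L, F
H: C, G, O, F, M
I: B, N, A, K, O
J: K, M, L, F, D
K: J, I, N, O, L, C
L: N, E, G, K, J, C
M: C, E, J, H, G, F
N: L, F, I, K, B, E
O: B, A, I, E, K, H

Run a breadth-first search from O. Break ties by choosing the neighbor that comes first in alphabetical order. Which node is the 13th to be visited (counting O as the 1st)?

F

Visit O; enqueue A, B, E, H, I, K → queue [A, B, E, H, I, K]
Visit A → queue [B, E, H, I, K]
Visit B; enqueue D, N → queue [E, H, I, K, D, N]
Visit E; enqueue L, M → queue [H, I, K, D, N, L, M]
Visit H; enqueue C, F, G → queue [I, K, D, N, L, M, C, F, G]
Visit I → queue [K, D, N, L, M, C, F, G]
Visit K; enqueue J → queue [D, N, L, M, C, F, G, J]
Visit D → queue [N, L, M, C, F, G, J]
Visit N → queue [L, M, C, F, G, J]
Visit L → queue [M, C, F, G, J]
Visit M → queue [C, F, G, J]
Visit C → queue [F, G, J]
Visit F → queue [G, J]
Visit G → queue [J]
Visit J → queue []

Visit order: O, A, B, E, H, I, K, D, N, L, M, C, F, G, J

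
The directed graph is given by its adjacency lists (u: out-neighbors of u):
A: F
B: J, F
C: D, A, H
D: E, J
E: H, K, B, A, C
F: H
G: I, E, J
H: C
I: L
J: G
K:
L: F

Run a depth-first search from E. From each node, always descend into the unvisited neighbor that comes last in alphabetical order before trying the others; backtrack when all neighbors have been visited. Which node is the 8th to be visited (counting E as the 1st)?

Visit E
E → K
E → H
H → C
C → D
D → J
J → G
G → I
I → L
L → F
C → A
E → B

Visit order: E, K, H, C, D, J, G, I, L, F, A, B

I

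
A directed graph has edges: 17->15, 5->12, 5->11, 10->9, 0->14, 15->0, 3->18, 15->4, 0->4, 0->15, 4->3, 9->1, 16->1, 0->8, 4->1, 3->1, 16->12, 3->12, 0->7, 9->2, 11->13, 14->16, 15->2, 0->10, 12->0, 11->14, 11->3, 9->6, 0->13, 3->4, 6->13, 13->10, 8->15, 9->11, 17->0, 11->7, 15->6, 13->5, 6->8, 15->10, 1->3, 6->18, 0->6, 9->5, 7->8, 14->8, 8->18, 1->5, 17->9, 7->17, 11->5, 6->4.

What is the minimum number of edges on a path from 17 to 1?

2

Level 0: 17
Level 1: 0, 9, 15
Level 2: 1, 2, 4, 5, 6, 7, 8, 10, 11, 13, 14
Level 3: 3, 12, 16, 18
1 first appears at level 2.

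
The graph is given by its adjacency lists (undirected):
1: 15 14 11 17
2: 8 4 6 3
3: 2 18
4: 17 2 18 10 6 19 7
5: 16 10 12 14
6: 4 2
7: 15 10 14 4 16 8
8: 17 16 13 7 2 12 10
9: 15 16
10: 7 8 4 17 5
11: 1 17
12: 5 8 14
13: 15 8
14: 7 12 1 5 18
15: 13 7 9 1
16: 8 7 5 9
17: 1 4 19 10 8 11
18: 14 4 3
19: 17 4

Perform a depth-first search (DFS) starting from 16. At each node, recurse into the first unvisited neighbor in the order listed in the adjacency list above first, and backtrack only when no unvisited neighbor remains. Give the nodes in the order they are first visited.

Visit 16
16 → 8
8 → 17
17 → 1
1 → 15
15 → 13
15 → 7
7 → 10
10 → 4
4 → 2
2 → 6
2 → 3
3 → 18
18 → 14
14 → 12
12 → 5
4 → 19
15 → 9
1 → 11

16 -> 8 -> 17 -> 1 -> 15 -> 13 -> 7 -> 10 -> 4 -> 2 -> 6 -> 3 -> 18 -> 14 -> 12 -> 5 -> 19 -> 9 -> 11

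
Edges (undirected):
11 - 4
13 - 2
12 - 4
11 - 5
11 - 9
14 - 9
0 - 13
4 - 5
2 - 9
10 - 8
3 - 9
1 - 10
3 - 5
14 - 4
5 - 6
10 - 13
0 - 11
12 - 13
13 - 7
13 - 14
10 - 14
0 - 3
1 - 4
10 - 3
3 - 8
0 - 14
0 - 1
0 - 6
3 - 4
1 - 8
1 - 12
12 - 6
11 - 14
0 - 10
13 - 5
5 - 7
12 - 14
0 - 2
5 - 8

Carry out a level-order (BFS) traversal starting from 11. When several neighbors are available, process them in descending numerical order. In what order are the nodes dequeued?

Visit 11; enqueue 14, 9, 5, 4, 0 → queue [14, 9, 5, 4, 0]
Visit 14; enqueue 13, 12, 10 → queue [9, 5, 4, 0, 13, 12, 10]
Visit 9; enqueue 3, 2 → queue [5, 4, 0, 13, 12, 10, 3, 2]
Visit 5; enqueue 8, 7, 6 → queue [4, 0, 13, 12, 10, 3, 2, 8, 7, 6]
Visit 4; enqueue 1 → queue [0, 13, 12, 10, 3, 2, 8, 7, 6, 1]
Visit 0 → queue [13, 12, 10, 3, 2, 8, 7, 6, 1]
Visit 13 → queue [12, 10, 3, 2, 8, 7, 6, 1]
Visit 12 → queue [10, 3, 2, 8, 7, 6, 1]
Visit 10 → queue [3, 2, 8, 7, 6, 1]
Visit 3 → queue [2, 8, 7, 6, 1]
Visit 2 → queue [8, 7, 6, 1]
Visit 8 → queue [7, 6, 1]
Visit 7 → queue [6, 1]
Visit 6 → queue [1]
Visit 1 → queue []

11 → 14 → 9 → 5 → 4 → 0 → 13 → 12 → 10 → 3 → 2 → 8 → 7 → 6 → 1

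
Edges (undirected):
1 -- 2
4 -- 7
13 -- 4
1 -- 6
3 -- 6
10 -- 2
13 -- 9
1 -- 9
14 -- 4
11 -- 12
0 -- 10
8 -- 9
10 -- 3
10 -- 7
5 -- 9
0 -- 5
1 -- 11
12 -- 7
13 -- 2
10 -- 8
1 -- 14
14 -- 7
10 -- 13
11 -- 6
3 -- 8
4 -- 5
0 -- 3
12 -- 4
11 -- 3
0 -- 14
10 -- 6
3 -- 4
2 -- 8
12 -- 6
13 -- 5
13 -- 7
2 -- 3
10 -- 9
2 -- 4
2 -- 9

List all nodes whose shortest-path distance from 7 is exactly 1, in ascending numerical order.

4, 10, 12, 13, 14

Level 0: 7
Level 1: 4, 10, 12, 13, 14
Level 2: 0, 1, 2, 3, 5, 6, 8, 9, 11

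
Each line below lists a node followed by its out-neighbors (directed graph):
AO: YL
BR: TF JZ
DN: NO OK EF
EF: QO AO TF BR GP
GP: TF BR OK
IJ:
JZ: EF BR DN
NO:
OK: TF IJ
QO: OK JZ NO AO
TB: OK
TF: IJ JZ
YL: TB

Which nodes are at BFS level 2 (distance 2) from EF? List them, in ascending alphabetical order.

IJ, JZ, NO, OK, YL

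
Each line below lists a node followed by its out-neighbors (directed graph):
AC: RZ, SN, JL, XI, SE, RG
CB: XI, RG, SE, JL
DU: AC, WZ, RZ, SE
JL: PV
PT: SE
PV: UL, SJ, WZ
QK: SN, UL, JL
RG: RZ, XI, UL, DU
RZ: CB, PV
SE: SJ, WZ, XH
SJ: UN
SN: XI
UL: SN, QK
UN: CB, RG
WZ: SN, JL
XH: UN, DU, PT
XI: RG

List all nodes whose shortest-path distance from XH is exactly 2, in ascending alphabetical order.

Level 0: XH
Level 1: DU, PT, UN
Level 2: AC, CB, RG, RZ, SE, WZ
Level 3: JL, PV, SJ, SN, UL, XI
Level 4: QK

AC, CB, RG, RZ, SE, WZ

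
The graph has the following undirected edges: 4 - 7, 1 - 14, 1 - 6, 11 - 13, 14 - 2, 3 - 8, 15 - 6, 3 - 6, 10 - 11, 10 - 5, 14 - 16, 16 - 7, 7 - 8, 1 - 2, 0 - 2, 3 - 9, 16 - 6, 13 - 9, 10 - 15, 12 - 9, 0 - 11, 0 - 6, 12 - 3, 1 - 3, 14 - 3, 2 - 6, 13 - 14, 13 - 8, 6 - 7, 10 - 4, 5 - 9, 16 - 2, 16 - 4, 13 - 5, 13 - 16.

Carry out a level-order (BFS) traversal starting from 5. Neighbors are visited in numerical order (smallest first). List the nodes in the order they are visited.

5, 9, 10, 13, 3, 12, 4, 11, 15, 8, 14, 16, 1, 6, 7, 0, 2

Visit 5; enqueue 9, 10, 13 → queue [9, 10, 13]
Visit 9; enqueue 3, 12 → queue [10, 13, 3, 12]
Visit 10; enqueue 4, 11, 15 → queue [13, 3, 12, 4, 11, 15]
Visit 13; enqueue 8, 14, 16 → queue [3, 12, 4, 11, 15, 8, 14, 16]
Visit 3; enqueue 1, 6 → queue [12, 4, 11, 15, 8, 14, 16, 1, 6]
Visit 12 → queue [4, 11, 15, 8, 14, 16, 1, 6]
Visit 4; enqueue 7 → queue [11, 15, 8, 14, 16, 1, 6, 7]
Visit 11; enqueue 0 → queue [15, 8, 14, 16, 1, 6, 7, 0]
Visit 15 → queue [8, 14, 16, 1, 6, 7, 0]
Visit 8 → queue [14, 16, 1, 6, 7, 0]
Visit 14; enqueue 2 → queue [16, 1, 6, 7, 0, 2]
Visit 16 → queue [1, 6, 7, 0, 2]
Visit 1 → queue [6, 7, 0, 2]
Visit 6 → queue [7, 0, 2]
Visit 7 → queue [0, 2]
Visit 0 → queue [2]
Visit 2 → queue []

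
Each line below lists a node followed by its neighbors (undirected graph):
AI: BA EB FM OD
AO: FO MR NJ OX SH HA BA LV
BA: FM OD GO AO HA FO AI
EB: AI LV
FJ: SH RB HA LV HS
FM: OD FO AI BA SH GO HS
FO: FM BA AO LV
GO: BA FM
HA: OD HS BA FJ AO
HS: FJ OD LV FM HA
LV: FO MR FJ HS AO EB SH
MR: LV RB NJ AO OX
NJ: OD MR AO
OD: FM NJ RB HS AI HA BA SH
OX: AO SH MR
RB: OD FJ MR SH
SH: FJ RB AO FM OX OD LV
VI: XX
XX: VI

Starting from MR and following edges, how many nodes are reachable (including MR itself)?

17

BFS from MR visits: MR, LV, RB, NJ, AO, OX, FO, FJ, HS, EB, SH, OD, HA, BA, FM, AI, GO
Reachable nodes: 17 of 19 total.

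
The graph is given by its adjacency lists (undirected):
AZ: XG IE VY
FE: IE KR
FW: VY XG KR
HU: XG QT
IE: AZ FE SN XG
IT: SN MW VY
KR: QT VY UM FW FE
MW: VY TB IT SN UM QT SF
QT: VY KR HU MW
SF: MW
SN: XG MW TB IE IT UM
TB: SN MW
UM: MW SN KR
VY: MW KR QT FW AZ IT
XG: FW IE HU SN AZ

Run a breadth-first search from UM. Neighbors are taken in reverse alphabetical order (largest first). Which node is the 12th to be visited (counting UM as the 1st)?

FW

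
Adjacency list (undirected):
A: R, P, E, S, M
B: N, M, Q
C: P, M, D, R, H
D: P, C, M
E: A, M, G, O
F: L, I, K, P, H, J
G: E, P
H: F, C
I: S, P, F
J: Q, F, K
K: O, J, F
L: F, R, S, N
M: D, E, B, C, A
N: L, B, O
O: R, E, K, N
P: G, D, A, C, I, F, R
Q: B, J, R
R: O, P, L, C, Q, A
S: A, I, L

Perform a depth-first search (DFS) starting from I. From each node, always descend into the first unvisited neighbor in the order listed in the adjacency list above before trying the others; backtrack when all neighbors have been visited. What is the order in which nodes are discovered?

Visit I
I → S
S → A
A → R
R → O
O → E
E → M
M → D
D → P
P → G
P → C
C → H
H → F
F → L
L → N
N → B
B → Q
Q → J
J → K

I, S, A, R, O, E, M, D, P, G, C, H, F, L, N, B, Q, J, K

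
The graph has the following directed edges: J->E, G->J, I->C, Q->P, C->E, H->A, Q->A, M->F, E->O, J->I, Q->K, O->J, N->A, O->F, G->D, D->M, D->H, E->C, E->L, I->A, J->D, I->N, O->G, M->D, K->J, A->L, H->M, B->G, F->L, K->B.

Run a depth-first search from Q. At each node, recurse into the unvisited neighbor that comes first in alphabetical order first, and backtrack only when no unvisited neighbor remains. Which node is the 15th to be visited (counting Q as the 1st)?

Visit Q
Q → A
A → L
Q → K
K → B
B → G
G → D
D → H
H → M
M → F
G → J
J → E
E → C
E → O
J → I
I → N
Q → P

Visit order: Q, A, L, K, B, G, D, H, M, F, J, E, C, O, I, N, P

I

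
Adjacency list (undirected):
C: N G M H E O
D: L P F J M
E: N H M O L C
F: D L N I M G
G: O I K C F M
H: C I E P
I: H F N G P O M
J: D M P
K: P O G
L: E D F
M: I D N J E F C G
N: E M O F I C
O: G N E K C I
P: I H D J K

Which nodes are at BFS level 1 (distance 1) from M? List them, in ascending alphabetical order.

C, D, E, F, G, I, J, N

Level 0: M
Level 1: C, D, E, F, G, I, J, N
Level 2: H, K, L, O, P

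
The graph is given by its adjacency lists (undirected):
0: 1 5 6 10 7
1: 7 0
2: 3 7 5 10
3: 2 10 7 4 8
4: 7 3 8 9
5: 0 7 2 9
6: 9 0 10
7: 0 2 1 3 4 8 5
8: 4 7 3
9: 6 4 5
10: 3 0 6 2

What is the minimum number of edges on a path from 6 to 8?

3

Level 0: 6
Level 1: 0, 9, 10
Level 2: 1, 2, 3, 4, 5, 7
Level 3: 8
8 first appears at level 3.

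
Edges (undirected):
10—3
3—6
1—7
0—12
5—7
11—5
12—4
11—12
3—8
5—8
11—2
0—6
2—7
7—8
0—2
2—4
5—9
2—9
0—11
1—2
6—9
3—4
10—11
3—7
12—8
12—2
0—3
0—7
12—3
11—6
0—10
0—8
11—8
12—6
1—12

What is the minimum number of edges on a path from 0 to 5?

2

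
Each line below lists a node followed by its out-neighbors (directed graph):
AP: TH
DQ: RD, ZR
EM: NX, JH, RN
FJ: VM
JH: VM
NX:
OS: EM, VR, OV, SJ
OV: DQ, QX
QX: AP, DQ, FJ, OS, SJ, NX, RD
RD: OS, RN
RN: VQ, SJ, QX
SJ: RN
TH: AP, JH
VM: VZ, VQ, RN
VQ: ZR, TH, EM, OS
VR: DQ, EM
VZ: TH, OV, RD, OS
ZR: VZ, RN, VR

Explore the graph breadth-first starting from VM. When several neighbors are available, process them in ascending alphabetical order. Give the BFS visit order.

Visit VM; enqueue RN, VQ, VZ → queue [RN, VQ, VZ]
Visit RN; enqueue QX, SJ → queue [VQ, VZ, QX, SJ]
Visit VQ; enqueue EM, OS, TH, ZR → queue [VZ, QX, SJ, EM, OS, TH, ZR]
Visit VZ; enqueue OV, RD → queue [QX, SJ, EM, OS, TH, ZR, OV, RD]
Visit QX; enqueue AP, DQ, FJ, NX → queue [SJ, EM, OS, TH, ZR, OV, RD, AP, DQ, FJ, NX]
Visit SJ → queue [EM, OS, TH, ZR, OV, RD, AP, DQ, FJ, NX]
Visit EM; enqueue JH → queue [OS, TH, ZR, OV, RD, AP, DQ, FJ, NX, JH]
Visit OS; enqueue VR → queue [TH, ZR, OV, RD, AP, DQ, FJ, NX, JH, VR]
Visit TH → queue [ZR, OV, RD, AP, DQ, FJ, NX, JH, VR]
Visit ZR → queue [OV, RD, AP, DQ, FJ, NX, JH, VR]
Visit OV → queue [RD, AP, DQ, FJ, NX, JH, VR]
Visit RD → queue [AP, DQ, FJ, NX, JH, VR]
Visit AP → queue [DQ, FJ, NX, JH, VR]
Visit DQ → queue [FJ, NX, JH, VR]
Visit FJ → queue [NX, JH, VR]
Visit NX → queue [JH, VR]
Visit JH → queue [VR]
Visit VR → queue []

VM, RN, VQ, VZ, QX, SJ, EM, OS, TH, ZR, OV, RD, AP, DQ, FJ, NX, JH, VR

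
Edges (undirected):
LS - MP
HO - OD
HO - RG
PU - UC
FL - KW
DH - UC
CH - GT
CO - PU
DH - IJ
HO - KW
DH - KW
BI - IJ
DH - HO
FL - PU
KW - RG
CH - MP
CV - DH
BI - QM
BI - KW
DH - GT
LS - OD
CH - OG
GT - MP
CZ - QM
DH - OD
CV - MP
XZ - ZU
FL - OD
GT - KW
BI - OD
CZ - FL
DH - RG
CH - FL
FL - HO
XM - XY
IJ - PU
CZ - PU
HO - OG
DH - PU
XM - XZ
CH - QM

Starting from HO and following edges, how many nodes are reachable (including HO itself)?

BFS from HO visits: HO, DH, FL, KW, OD, OG, RG, CV, GT, IJ, PU, UC, CH, CZ, BI, LS, MP, CO, QM
Reachable nodes: 19 of 23 total.

19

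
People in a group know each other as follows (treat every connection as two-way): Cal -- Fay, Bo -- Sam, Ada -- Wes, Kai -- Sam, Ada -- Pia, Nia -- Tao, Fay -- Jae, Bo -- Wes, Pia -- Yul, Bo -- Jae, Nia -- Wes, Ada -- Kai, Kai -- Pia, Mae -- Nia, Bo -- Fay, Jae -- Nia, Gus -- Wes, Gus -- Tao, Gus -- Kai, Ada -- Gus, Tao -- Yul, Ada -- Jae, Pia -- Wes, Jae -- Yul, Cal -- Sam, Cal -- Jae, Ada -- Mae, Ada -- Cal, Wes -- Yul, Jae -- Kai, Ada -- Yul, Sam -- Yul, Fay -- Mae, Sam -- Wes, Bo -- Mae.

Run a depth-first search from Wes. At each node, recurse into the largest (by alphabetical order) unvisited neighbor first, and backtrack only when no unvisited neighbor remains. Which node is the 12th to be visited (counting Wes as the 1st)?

Visit Wes
Wes → Yul
Yul → Tao
Tao → Nia
Nia → Mae
Mae → Fay
Fay → Jae
Jae → Kai
Kai → Sam
Sam → Cal
Cal → Ada
Ada → Pia
Ada → Gus
Sam → Bo

Visit order: Wes, Yul, Tao, Nia, Mae, Fay, Jae, Kai, Sam, Cal, Ada, Pia, Gus, Bo

Pia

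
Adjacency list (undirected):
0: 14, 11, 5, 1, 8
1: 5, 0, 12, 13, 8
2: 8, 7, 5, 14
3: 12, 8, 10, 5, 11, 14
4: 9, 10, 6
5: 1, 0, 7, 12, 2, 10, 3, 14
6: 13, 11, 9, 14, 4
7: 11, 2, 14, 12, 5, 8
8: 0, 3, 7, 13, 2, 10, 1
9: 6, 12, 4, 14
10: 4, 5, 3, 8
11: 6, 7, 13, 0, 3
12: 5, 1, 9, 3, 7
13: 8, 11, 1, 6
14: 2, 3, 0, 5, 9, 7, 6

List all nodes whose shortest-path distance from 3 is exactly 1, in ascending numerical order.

Level 0: 3
Level 1: 5, 8, 10, 11, 12, 14
Level 2: 0, 1, 2, 4, 6, 7, 9, 13

5, 8, 10, 11, 12, 14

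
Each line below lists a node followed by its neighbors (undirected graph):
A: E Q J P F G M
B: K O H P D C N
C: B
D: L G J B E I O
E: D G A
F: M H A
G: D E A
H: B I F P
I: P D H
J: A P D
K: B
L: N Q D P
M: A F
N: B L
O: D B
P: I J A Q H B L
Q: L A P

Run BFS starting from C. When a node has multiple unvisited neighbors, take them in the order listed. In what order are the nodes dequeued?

C → B → K → O → H → P → D → N → I → F → J → A → Q → L → G → E → M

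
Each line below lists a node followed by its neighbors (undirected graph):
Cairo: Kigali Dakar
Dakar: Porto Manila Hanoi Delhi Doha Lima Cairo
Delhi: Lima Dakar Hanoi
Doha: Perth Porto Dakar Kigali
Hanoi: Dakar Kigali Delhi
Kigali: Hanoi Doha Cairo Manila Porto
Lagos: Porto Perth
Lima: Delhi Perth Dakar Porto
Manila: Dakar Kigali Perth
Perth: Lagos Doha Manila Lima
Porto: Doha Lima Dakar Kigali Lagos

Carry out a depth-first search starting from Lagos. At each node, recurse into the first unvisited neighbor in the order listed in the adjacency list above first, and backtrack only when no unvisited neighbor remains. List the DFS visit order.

Lagos, Porto, Doha, Perth, Manila, Dakar, Hanoi, Kigali, Cairo, Delhi, Lima

Visit Lagos
Lagos → Porto
Porto → Doha
Doha → Perth
Perth → Manila
Manila → Dakar
Dakar → Hanoi
Hanoi → Kigali
Kigali → Cairo
Hanoi → Delhi
Delhi → Lima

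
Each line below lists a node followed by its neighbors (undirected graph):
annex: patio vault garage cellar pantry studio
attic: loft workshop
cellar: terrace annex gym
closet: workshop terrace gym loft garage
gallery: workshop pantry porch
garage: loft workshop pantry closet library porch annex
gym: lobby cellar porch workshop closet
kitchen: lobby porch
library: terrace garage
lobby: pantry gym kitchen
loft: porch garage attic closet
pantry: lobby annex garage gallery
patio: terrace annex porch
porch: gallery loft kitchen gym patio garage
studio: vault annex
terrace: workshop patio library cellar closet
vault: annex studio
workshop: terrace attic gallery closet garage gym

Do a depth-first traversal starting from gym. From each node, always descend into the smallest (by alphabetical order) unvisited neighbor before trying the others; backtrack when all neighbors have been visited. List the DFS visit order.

Visit gym
gym → cellar
cellar → annex
annex → garage
garage → closet
closet → loft
loft → attic
attic → workshop
workshop → gallery
gallery → pantry
pantry → lobby
lobby → kitchen
kitchen → porch
porch → patio
patio → terrace
terrace → library
annex → studio
studio → vault

gym cellar annex garage closet loft attic workshop gallery pantry lobby kitchen porch patio terrace library studio vault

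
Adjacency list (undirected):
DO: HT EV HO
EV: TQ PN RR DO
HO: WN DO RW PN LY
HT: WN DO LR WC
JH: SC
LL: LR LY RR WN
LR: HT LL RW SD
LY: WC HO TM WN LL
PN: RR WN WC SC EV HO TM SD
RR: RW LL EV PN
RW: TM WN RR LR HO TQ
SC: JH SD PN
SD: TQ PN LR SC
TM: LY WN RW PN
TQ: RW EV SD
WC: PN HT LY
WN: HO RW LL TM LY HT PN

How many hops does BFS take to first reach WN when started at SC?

2

Level 0: SC
Level 1: JH, PN, SD
Level 2: EV, HO, LR, RR, TM, TQ, WC, WN
Level 3: DO, HT, LL, LY, RW
WN first appears at level 2.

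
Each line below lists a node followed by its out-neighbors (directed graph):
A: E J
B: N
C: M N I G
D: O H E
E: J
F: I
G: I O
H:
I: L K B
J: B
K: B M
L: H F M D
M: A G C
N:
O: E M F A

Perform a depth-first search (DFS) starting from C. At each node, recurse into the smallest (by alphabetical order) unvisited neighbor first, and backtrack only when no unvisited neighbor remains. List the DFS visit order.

C, G, I, B, N, K, M, A, E, J, L, D, H, O, F

Visit C
C → G
G → I
I → B
B → N
I → K
K → M
M → A
A → E
E → J
I → L
L → D
D → H
D → O
O → F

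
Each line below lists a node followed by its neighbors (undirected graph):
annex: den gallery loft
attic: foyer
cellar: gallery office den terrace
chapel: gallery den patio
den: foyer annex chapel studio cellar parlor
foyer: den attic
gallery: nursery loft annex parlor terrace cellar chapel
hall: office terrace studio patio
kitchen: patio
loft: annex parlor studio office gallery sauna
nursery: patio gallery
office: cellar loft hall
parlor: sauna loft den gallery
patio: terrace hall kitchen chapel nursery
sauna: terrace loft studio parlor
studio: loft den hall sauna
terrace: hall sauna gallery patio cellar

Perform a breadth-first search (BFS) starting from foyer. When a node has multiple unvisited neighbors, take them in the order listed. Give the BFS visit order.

Visit foyer; enqueue den, attic → queue [den, attic]
Visit den; enqueue annex, chapel, studio, cellar, parlor → queue [attic, annex, chapel, studio, cellar, parlor]
Visit attic → queue [annex, chapel, studio, cellar, parlor]
Visit annex; enqueue gallery, loft → queue [chapel, studio, cellar, parlor, gallery, loft]
Visit chapel; enqueue patio → queue [studio, cellar, parlor, gallery, loft, patio]
Visit studio; enqueue hall, sauna → queue [cellar, parlor, gallery, loft, patio, hall, sauna]
Visit cellar; enqueue office, terrace → queue [parlor, gallery, loft, patio, hall, sauna, office, terrace]
Visit parlor → queue [gallery, loft, patio, hall, sauna, office, terrace]
Visit gallery; enqueue nursery → queue [loft, patio, hall, sauna, office, terrace, nursery]
Visit loft → queue [patio, hall, sauna, office, terrace, nursery]
Visit patio; enqueue kitchen → queue [hall, sauna, office, terrace, nursery, kitchen]
Visit hall → queue [sauna, office, terrace, nursery, kitchen]
Visit sauna → queue [office, terrace, nursery, kitchen]
Visit office → queue [terrace, nursery, kitchen]
Visit terrace → queue [nursery, kitchen]
Visit nursery → queue [kitchen]
Visit kitchen → queue []

foyer, den, attic, annex, chapel, studio, cellar, parlor, gallery, loft, patio, hall, sauna, office, terrace, nursery, kitchen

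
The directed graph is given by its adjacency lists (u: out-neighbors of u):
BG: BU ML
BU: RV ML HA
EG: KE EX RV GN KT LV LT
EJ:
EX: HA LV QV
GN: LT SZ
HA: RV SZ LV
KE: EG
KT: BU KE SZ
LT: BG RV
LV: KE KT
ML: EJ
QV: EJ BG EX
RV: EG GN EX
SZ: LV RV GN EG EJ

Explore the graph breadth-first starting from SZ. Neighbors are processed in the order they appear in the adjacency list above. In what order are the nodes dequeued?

Visit SZ; enqueue LV, RV, GN, EG, EJ → queue [LV, RV, GN, EG, EJ]
Visit LV; enqueue KE, KT → queue [RV, GN, EG, EJ, KE, KT]
Visit RV; enqueue EX → queue [GN, EG, EJ, KE, KT, EX]
Visit GN; enqueue LT → queue [EG, EJ, KE, KT, EX, LT]
Visit EG → queue [EJ, KE, KT, EX, LT]
Visit EJ → queue [KE, KT, EX, LT]
Visit KE → queue [KT, EX, LT]
Visit KT; enqueue BU → queue [EX, LT, BU]
Visit EX; enqueue HA, QV → queue [LT, BU, HA, QV]
Visit LT; enqueue BG → queue [BU, HA, QV, BG]
Visit BU; enqueue ML → queue [HA, QV, BG, ML]
Visit HA → queue [QV, BG, ML]
Visit QV → queue [BG, ML]
Visit BG → queue [ML]
Visit ML → queue []

SZ LV RV GN EG EJ KE KT EX LT BU HA QV BG ML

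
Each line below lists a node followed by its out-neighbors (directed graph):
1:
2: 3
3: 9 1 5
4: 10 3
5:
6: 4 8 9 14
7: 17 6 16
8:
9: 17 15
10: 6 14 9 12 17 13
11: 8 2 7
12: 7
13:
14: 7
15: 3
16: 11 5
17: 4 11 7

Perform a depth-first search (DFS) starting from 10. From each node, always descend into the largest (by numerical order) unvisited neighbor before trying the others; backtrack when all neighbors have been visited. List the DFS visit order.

Visit 10
10 → 17
17 → 11
11 → 8
11 → 7
7 → 16
16 → 5
7 → 6
6 → 14
6 → 9
9 → 15
15 → 3
3 → 1
6 → 4
11 → 2
10 → 13
10 → 12

10 17 11 8 7 16 5 6 14 9 15 3 1 4 2 13 12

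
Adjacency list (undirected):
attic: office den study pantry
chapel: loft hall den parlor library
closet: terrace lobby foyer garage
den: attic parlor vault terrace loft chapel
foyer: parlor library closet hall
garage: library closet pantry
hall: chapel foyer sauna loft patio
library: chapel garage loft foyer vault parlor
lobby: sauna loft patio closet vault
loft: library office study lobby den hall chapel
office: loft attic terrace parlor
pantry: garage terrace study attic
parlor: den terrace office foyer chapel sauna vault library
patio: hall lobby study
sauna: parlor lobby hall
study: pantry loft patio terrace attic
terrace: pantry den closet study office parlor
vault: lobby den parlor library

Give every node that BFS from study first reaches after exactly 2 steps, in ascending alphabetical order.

chapel, closet, den, garage, hall, library, lobby, office, parlor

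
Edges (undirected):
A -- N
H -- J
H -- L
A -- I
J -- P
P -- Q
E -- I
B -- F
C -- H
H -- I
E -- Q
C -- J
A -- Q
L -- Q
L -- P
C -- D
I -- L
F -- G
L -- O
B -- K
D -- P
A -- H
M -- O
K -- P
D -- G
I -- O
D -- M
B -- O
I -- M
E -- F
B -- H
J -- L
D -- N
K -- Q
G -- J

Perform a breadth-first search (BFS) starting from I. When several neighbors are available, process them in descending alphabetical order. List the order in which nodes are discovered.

I O M L H E A B D Q P J C F N K G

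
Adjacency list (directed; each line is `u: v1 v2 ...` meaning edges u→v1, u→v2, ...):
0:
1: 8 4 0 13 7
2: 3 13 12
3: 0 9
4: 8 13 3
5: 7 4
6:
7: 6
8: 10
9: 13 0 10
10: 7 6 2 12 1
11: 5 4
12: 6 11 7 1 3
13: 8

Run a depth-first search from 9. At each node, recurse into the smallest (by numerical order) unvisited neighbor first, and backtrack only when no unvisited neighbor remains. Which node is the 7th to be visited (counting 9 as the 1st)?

8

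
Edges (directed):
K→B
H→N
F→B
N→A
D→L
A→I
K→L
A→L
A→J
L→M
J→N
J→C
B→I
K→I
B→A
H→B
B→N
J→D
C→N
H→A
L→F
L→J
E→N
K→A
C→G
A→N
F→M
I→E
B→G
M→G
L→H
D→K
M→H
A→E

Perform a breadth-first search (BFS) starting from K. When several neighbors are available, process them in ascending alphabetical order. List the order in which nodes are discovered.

K A B I L E J N G F H M C D

Visit K; enqueue A, B, I, L → queue [A, B, I, L]
Visit A; enqueue E, J, N → queue [B, I, L, E, J, N]
Visit B; enqueue G → queue [I, L, E, J, N, G]
Visit I → queue [L, E, J, N, G]
Visit L; enqueue F, H, M → queue [E, J, N, G, F, H, M]
Visit E → queue [J, N, G, F, H, M]
Visit J; enqueue C, D → queue [N, G, F, H, M, C, D]
Visit N → queue [G, F, H, M, C, D]
Visit G → queue [F, H, M, C, D]
Visit F → queue [H, M, C, D]
Visit H → queue [M, C, D]
Visit M → queue [C, D]
Visit C → queue [D]
Visit D → queue []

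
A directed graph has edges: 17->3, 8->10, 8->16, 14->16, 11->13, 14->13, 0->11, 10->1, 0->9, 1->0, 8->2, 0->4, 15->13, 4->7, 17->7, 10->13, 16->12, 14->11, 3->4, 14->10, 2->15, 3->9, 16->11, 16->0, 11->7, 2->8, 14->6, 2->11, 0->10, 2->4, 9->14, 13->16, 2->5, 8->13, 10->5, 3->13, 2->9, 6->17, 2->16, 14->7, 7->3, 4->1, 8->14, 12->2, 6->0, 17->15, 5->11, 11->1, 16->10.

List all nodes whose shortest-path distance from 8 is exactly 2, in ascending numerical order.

0, 1, 4, 5, 6, 7, 9, 11, 12, 15

Level 0: 8
Level 1: 2, 10, 13, 14, 16
Level 2: 0, 1, 4, 5, 6, 7, 9, 11, 12, 15
Level 3: 3, 17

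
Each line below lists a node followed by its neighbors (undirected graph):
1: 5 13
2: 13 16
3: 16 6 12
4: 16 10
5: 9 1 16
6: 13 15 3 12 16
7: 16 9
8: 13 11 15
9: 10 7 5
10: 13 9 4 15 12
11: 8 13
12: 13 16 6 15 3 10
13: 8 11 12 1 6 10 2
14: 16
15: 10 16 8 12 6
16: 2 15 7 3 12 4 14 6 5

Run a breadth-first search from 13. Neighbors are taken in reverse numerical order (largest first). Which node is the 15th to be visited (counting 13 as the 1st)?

Visit 13; enqueue 12, 11, 10, 8, 6, 2, 1 → queue [12, 11, 10, 8, 6, 2, 1]
Visit 12; enqueue 16, 15, 3 → queue [11, 10, 8, 6, 2, 1, 16, 15, 3]
Visit 11 → queue [10, 8, 6, 2, 1, 16, 15, 3]
Visit 10; enqueue 9, 4 → queue [8, 6, 2, 1, 16, 15, 3, 9, 4]
Visit 8 → queue [6, 2, 1, 16, 15, 3, 9, 4]
Visit 6 → queue [2, 1, 16, 15, 3, 9, 4]
Visit 2 → queue [1, 16, 15, 3, 9, 4]
Visit 1; enqueue 5 → queue [16, 15, 3, 9, 4, 5]
Visit 16; enqueue 14, 7 → queue [15, 3, 9, 4, 5, 14, 7]
Visit 15 → queue [3, 9, 4, 5, 14, 7]
Visit 3 → queue [9, 4, 5, 14, 7]
Visit 9 → queue [4, 5, 14, 7]
Visit 4 → queue [5, 14, 7]
Visit 5 → queue [14, 7]
Visit 14 → queue [7]
Visit 7 → queue []

Visit order: 13, 12, 11, 10, 8, 6, 2, 1, 16, 15, 3, 9, 4, 5, 14, 7

14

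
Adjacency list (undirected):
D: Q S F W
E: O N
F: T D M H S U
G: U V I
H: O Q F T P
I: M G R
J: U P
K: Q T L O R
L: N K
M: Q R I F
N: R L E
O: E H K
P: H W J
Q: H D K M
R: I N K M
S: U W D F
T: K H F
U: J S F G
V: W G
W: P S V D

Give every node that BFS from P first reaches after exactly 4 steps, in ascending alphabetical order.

I, L, N, R

Level 0: P
Level 1: H, J, W
Level 2: D, F, O, Q, S, T, U, V
Level 3: E, G, K, M
Level 4: I, L, N, R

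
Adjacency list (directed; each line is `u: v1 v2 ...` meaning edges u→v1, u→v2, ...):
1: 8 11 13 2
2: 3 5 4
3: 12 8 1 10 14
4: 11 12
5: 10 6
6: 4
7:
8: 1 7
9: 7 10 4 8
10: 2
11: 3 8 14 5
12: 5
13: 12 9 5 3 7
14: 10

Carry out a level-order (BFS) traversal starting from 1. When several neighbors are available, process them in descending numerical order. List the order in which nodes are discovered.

Visit 1; enqueue 13, 11, 8, 2 → queue [13, 11, 8, 2]
Visit 13; enqueue 12, 9, 7, 5, 3 → queue [11, 8, 2, 12, 9, 7, 5, 3]
Visit 11; enqueue 14 → queue [8, 2, 12, 9, 7, 5, 3, 14]
Visit 8 → queue [2, 12, 9, 7, 5, 3, 14]
Visit 2; enqueue 4 → queue [12, 9, 7, 5, 3, 14, 4]
Visit 12 → queue [9, 7, 5, 3, 14, 4]
Visit 9; enqueue 10 → queue [7, 5, 3, 14, 4, 10]
Visit 7 → queue [5, 3, 14, 4, 10]
Visit 5; enqueue 6 → queue [3, 14, 4, 10, 6]
Visit 3 → queue [14, 4, 10, 6]
Visit 14 → queue [4, 10, 6]
Visit 4 → queue [10, 6]
Visit 10 → queue [6]
Visit 6 → queue []

1, 13, 11, 8, 2, 12, 9, 7, 5, 3, 14, 4, 10, 6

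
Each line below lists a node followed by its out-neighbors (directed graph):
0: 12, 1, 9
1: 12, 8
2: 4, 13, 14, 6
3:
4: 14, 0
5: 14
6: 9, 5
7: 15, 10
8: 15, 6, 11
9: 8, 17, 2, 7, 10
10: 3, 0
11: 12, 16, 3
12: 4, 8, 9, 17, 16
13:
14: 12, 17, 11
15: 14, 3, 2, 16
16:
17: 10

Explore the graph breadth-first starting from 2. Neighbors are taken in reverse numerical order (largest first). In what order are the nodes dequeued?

2 → 14 → 13 → 6 → 4 → 17 → 12 → 11 → 9 → 5 → 0 → 10 → 16 → 8 → 3 → 7 → 1 → 15

Visit 2; enqueue 14, 13, 6, 4 → queue [14, 13, 6, 4]
Visit 14; enqueue 17, 12, 11 → queue [13, 6, 4, 17, 12, 11]
Visit 13 → queue [6, 4, 17, 12, 11]
Visit 6; enqueue 9, 5 → queue [4, 17, 12, 11, 9, 5]
Visit 4; enqueue 0 → queue [17, 12, 11, 9, 5, 0]
Visit 17; enqueue 10 → queue [12, 11, 9, 5, 0, 10]
Visit 12; enqueue 16, 8 → queue [11, 9, 5, 0, 10, 16, 8]
Visit 11; enqueue 3 → queue [9, 5, 0, 10, 16, 8, 3]
Visit 9; enqueue 7 → queue [5, 0, 10, 16, 8, 3, 7]
Visit 5 → queue [0, 10, 16, 8, 3, 7]
Visit 0; enqueue 1 → queue [10, 16, 8, 3, 7, 1]
Visit 10 → queue [16, 8, 3, 7, 1]
Visit 16 → queue [8, 3, 7, 1]
Visit 8; enqueue 15 → queue [3, 7, 1, 15]
Visit 3 → queue [7, 1, 15]
Visit 7 → queue [1, 15]
Visit 1 → queue [15]
Visit 15 → queue []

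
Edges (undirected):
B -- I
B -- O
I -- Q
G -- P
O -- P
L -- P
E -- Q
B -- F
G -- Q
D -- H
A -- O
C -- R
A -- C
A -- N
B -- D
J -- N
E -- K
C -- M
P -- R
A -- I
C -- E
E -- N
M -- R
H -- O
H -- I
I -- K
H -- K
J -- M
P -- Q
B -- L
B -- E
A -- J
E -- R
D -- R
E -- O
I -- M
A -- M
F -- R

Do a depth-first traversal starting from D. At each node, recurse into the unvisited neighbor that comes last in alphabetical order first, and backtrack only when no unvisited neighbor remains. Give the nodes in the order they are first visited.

Visit D
D → R
R → P
P → Q
Q → I
I → M
M → J
J → N
N → E
E → O
O → H
H → K
O → B
B → L
B → F
O → A
A → C
Q → G

D, R, P, Q, I, M, J, N, E, O, H, K, B, L, F, A, C, G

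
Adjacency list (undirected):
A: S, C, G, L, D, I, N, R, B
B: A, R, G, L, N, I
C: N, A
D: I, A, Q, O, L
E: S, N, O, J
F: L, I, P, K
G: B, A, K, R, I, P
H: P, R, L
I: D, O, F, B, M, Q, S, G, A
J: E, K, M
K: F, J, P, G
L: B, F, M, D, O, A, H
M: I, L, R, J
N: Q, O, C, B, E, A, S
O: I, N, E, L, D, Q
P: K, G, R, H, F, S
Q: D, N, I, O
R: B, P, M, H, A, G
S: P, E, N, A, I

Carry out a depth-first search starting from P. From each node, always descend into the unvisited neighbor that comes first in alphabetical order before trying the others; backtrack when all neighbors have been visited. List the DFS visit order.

P, F, I, A, B, G, K, J, E, N, C, O, D, L, H, R, M, Q, S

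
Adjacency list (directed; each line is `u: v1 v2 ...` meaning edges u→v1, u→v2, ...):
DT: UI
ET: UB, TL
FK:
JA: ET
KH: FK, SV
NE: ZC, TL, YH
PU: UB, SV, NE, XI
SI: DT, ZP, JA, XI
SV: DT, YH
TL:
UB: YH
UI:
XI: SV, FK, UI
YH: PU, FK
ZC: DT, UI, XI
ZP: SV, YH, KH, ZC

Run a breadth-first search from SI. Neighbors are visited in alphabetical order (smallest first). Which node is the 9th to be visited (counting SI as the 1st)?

SV

Visit SI; enqueue DT, JA, XI, ZP → queue [DT, JA, XI, ZP]
Visit DT; enqueue UI → queue [JA, XI, ZP, UI]
Visit JA; enqueue ET → queue [XI, ZP, UI, ET]
Visit XI; enqueue FK, SV → queue [ZP, UI, ET, FK, SV]
Visit ZP; enqueue KH, YH, ZC → queue [UI, ET, FK, SV, KH, YH, ZC]
Visit UI → queue [ET, FK, SV, KH, YH, ZC]
Visit ET; enqueue TL, UB → queue [FK, SV, KH, YH, ZC, TL, UB]
Visit FK → queue [SV, KH, YH, ZC, TL, UB]
Visit SV → queue [KH, YH, ZC, TL, UB]
Visit KH → queue [YH, ZC, TL, UB]
Visit YH; enqueue PU → queue [ZC, TL, UB, PU]
Visit ZC → queue [TL, UB, PU]
Visit TL → queue [UB, PU]
Visit UB → queue [PU]
Visit PU; enqueue NE → queue [NE]
Visit NE → queue []

Visit order: SI, DT, JA, XI, ZP, UI, ET, FK, SV, KH, YH, ZC, TL, UB, PU, NE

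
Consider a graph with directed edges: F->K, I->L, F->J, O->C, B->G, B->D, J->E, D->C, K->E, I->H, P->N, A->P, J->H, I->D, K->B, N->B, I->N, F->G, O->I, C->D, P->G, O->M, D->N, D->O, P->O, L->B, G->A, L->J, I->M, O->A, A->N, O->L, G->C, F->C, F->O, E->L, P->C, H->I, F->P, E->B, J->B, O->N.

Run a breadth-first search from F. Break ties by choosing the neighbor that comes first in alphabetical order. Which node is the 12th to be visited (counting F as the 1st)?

H

Visit F; enqueue C, G, J, K, O, P → queue [C, G, J, K, O, P]
Visit C; enqueue D → queue [G, J, K, O, P, D]
Visit G; enqueue A → queue [J, K, O, P, D, A]
Visit J; enqueue B, E, H → queue [K, O, P, D, A, B, E, H]
Visit K → queue [O, P, D, A, B, E, H]
Visit O; enqueue I, L, M, N → queue [P, D, A, B, E, H, I, L, M, N]
Visit P → queue [D, A, B, E, H, I, L, M, N]
Visit D → queue [A, B, E, H, I, L, M, N]
Visit A → queue [B, E, H, I, L, M, N]
Visit B → queue [E, H, I, L, M, N]
Visit E → queue [H, I, L, M, N]
Visit H → queue [I, L, M, N]
Visit I → queue [L, M, N]
Visit L → queue [M, N]
Visit M → queue [N]
Visit N → queue []

Visit order: F, C, G, J, K, O, P, D, A, B, E, H, I, L, M, N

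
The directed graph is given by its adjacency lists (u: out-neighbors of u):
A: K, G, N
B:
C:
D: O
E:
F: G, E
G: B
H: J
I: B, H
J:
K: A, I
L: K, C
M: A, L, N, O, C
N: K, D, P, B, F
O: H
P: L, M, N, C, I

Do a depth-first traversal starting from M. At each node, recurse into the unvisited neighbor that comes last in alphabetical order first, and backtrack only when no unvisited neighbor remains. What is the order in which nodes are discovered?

Visit M
M → O
O → H
H → J
M → N
N → P
P → L
L → K
K → I
I → B
K → A
A → G
L → C
N → F
F → E
N → D

M -> O -> H -> J -> N -> P -> L -> K -> I -> B -> A -> G -> C -> F -> E -> D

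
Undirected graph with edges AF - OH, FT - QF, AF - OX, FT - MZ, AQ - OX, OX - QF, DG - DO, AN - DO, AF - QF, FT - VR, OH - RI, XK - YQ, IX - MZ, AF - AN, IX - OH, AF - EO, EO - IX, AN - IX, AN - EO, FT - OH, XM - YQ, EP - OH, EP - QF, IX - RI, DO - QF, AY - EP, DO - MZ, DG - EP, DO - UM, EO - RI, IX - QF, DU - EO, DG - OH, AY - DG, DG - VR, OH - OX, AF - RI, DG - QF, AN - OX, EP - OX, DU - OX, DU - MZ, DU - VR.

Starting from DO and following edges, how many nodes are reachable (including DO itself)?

BFS from DO visits: DO, UM, QF, MZ, DG, AN, OX, IX, FT, EP, AF, DU, VR, OH, AY, EO, AQ, RI
Reachable nodes: 18 of 21 total.

18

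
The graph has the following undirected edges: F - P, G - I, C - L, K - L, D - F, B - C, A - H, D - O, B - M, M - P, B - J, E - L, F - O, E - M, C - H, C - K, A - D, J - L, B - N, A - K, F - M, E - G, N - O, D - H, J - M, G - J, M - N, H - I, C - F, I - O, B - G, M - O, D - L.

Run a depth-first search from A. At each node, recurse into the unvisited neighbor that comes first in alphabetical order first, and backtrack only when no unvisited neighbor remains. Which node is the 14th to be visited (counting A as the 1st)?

Visit A
A → D
D → F
F → C
C → B
B → G
G → E
E → L
L → J
J → M
M → N
N → O
O → I
I → H
M → P
L → K

Visit order: A, D, F, C, B, G, E, L, J, M, N, O, I, H, P, K

H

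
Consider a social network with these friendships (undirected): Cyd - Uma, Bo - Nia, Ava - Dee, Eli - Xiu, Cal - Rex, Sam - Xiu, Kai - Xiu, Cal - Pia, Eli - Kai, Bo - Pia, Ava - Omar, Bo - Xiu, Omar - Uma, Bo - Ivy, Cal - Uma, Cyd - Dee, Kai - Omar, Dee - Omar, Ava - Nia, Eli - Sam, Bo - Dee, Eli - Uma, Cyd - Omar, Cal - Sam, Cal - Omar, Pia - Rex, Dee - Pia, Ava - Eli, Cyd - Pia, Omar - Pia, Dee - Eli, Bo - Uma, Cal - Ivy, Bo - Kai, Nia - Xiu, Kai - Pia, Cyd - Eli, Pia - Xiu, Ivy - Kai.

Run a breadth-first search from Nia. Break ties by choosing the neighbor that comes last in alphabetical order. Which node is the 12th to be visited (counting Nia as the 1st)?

Visit Nia; enqueue Xiu, Bo, Ava → queue [Xiu, Bo, Ava]
Visit Xiu; enqueue Sam, Pia, Kai, Eli → queue [Bo, Ava, Sam, Pia, Kai, Eli]
Visit Bo; enqueue Uma, Ivy, Dee → queue [Ava, Sam, Pia, Kai, Eli, Uma, Ivy, Dee]
Visit Ava; enqueue Omar → queue [Sam, Pia, Kai, Eli, Uma, Ivy, Dee, Omar]
Visit Sam; enqueue Cal → queue [Pia, Kai, Eli, Uma, Ivy, Dee, Omar, Cal]
Visit Pia; enqueue Rex, Cyd → queue [Kai, Eli, Uma, Ivy, Dee, Omar, Cal, Rex, Cyd]
Visit Kai → queue [Eli, Uma, Ivy, Dee, Omar, Cal, Rex, Cyd]
Visit Eli → queue [Uma, Ivy, Dee, Omar, Cal, Rex, Cyd]
Visit Uma → queue [Ivy, Dee, Omar, Cal, Rex, Cyd]
Visit Ivy → queue [Dee, Omar, Cal, Rex, Cyd]
Visit Dee → queue [Omar, Cal, Rex, Cyd]
Visit Omar → queue [Cal, Rex, Cyd]
Visit Cal → queue [Rex, Cyd]
Visit Rex → queue [Cyd]
Visit Cyd → queue []

Visit order: Nia, Xiu, Bo, Ava, Sam, Pia, Kai, Eli, Uma, Ivy, Dee, Omar, Cal, Rex, Cyd

Omar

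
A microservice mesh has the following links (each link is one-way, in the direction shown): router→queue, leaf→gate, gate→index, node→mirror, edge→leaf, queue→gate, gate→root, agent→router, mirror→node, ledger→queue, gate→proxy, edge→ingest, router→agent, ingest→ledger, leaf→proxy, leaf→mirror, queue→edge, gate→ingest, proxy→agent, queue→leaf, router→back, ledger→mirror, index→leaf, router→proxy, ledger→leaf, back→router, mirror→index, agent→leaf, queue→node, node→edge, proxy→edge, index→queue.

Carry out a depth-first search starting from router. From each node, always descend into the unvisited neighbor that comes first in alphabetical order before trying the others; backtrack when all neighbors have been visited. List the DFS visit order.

Visit router
router → agent
agent → leaf
leaf → gate
gate → index
index → queue
queue → edge
edge → ingest
ingest → ledger
ledger → mirror
mirror → node
gate → proxy
gate → root
router → back

router, agent, leaf, gate, index, queue, edge, ingest, ledger, mirror, node, proxy, root, back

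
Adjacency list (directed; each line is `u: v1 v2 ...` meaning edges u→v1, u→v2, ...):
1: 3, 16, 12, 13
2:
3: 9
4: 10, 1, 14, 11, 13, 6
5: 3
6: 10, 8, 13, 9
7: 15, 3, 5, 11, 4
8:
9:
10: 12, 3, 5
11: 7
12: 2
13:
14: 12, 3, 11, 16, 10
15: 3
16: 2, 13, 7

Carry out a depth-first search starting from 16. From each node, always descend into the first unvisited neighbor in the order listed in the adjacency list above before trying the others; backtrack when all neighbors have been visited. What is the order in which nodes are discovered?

16 -> 2 -> 13 -> 7 -> 15 -> 3 -> 9 -> 5 -> 11 -> 4 -> 10 -> 12 -> 1 -> 14 -> 6 -> 8

Visit 16
16 → 2
16 → 13
16 → 7
7 → 15
15 → 3
3 → 9
7 → 5
7 → 11
7 → 4
4 → 10
10 → 12
4 → 1
4 → 14
4 → 6
6 → 8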